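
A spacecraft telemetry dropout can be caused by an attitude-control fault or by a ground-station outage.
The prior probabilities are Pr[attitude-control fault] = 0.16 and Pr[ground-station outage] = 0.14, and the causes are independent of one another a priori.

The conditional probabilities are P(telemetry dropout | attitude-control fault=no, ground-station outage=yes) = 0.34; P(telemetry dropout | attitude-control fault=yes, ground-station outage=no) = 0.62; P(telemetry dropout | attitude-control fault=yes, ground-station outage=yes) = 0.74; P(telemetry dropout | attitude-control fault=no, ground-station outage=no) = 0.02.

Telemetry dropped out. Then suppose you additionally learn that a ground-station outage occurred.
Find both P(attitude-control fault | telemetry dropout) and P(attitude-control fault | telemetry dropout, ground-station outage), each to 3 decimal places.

P(attitude-control fault | telemetry dropout) ≈ 0.652; P(attitude-control fault | telemetry dropout, ground-station outage) ≈ 0.293

By total probability over the 4 (attitude-control fault, ground-station outage) configurations:
  P(telemetry dropout) = 0.02·0.84·0.86 + 0.34·0.84·0.14 + 0.62·0.16·0.86 + 0.74·0.16·0.14
        = 0.014448 + 0.039984 + 0.085312 + 0.016576 = 0.156320
Configurations with attitude-control fault contribute 0.101888, so
  P(attitude-control fault | telemetry dropout) = 0.101888 / 0.156320 ≈ 0.652

Now condition on the additional information:
Sum P(telemetry dropout|·) weighted by the priors over both values of attitude-control fault:
  P(telemetry dropout | ground-station outage) = 0.34*0.84 + 0.74*0.16
        = 0.285600 + 0.118400 = 0.404000
The terms with attitude-control fault present sum to 0.118400, so
  P(attitude-control fault | telemetry dropout, ground-station outage) = 0.118400 / 0.404000 ≈ 0.293
The drop from 0.652 to 0.293 is the explaining-away (discounting) effect.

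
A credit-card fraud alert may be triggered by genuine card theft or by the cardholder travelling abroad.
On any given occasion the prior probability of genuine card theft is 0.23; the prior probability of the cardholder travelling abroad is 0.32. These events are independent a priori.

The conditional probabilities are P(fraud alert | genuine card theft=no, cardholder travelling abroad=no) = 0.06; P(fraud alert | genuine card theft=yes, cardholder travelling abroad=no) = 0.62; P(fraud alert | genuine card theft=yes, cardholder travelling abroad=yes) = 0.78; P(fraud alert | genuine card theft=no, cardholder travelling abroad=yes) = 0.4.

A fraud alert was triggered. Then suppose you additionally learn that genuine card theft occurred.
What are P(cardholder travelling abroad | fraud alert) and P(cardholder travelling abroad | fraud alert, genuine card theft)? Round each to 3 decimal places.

P(cardholder travelling abroad | fraud alert) ≈ 0.549; P(cardholder travelling abroad | fraud alert, genuine card theft) ≈ 0.372

P(fraud alert) = 0.06·0.77·0.68 + 0.4·0.77·0.32 + 0.62·0.23·0.68 + 0.78·0.23·0.32 = 0.031416 + 0.098560 + 0.096968 + 0.057408 = 0.284352
Of this, 0.155968 comes from 0.098560 + 0.057408 (the cardholder travelling abroad=true cases).
P(cardholder travelling abroad | fraud alert) = 0.155968 / 0.284352 ≈ 0.549

Now condition on the additional information:
For the numerator, keep only cardholder travelling abroad=true terms: 0.78*0.32 = 0.249600
Normalizer over all consistent configurations: 0.62*0.68 + 0.78*0.32 = 0.671200
Posterior = 0.249600 / 0.671200 ≈ 0.372
The drop from 0.549 to 0.372 is the explaining-away (discounting) effect.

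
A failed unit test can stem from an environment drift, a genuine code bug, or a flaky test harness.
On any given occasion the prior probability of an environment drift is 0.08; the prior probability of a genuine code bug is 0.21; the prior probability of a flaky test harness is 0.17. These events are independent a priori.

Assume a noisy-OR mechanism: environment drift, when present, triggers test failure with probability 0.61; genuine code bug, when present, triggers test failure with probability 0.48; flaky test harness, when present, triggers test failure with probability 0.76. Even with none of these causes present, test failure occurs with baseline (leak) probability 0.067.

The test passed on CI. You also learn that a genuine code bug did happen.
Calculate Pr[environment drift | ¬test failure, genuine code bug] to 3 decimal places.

Under noisy-OR, P(test failure | causes) = 1 − (1−0.067)·∏(1−qᵢ) over the active causes.
P(¬test failure | genuine code bug) = 0.48516×0.92×0.83 + 0.116438×0.92×0.17 + 0.189212×0.08×0.83 + 0.045411×0.08×0.17 = 0.370468 + 0.018211 + 0.012564 + 0.000618 = 0.401861
The environment drift-present share is 0.012564 + 0.000618 = 0.013182.
P(environment drift | ¬test failure, genuine code bug) = 0.013182 / 0.401861 ≈ 0.033

Pr[environment drift | ¬test failure, genuine code bug] ≈ 0.033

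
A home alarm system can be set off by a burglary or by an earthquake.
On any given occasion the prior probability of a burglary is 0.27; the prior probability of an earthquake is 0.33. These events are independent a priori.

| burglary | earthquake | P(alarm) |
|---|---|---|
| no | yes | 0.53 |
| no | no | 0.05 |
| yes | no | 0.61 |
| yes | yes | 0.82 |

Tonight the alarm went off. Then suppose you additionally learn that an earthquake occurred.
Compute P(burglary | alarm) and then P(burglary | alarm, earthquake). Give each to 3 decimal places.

P(burglary | alarm) ≈ 0.547; P(burglary | alarm, earthquake) ≈ 0.364

By total probability over the 4 (burglary, earthquake) configurations:
  P(alarm) = 0.05·0.73·0.67 + 0.53·0.73·0.33 + 0.61·0.27·0.67 + 0.82·0.27·0.33
        = 0.024455 + 0.127677 + 0.110349 + 0.073062 = 0.335543
The terms with burglary present sum to 0.183411, so
  P(burglary | alarm) = 0.183411 / 0.335543 ≈ 0.547

With the extra evidence:
By total probability over both values of burglary:
  P(alarm | earthquake) = 0.53*0.73 + 0.82*0.27
        = 0.386900 + 0.221400 = 0.608300
The terms with burglary present sum to 0.221400, so
  P(burglary | alarm, earthquake) = 0.221400 / 0.608300 ≈ 0.364
— earthquake explains away the evidence for burglary.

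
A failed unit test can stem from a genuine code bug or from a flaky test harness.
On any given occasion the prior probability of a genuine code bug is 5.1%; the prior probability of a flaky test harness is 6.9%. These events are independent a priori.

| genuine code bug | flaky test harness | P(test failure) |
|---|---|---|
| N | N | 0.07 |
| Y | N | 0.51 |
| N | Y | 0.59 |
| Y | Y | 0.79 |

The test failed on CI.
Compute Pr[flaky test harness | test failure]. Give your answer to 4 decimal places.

Enumerate the 4 (genuine code bug, flaky test harness) configurations and weight by the priors:
  P(test failure) = 0.07*0.949*0.931 + 0.59*0.949*0.069 + 0.51*0.051*0.931 + 0.79*0.051*0.069
        = 0.061846 + 0.038634 + 0.024215 + 0.002780 = 0.127475
Keeping only the flaky test harness-present terms gives 0.041414, so
  P(flaky test harness | test failure) = 0.041414 / 0.127475 ≈ 0.3249

Pr[flaky test harness | test failure] ≈ 0.3249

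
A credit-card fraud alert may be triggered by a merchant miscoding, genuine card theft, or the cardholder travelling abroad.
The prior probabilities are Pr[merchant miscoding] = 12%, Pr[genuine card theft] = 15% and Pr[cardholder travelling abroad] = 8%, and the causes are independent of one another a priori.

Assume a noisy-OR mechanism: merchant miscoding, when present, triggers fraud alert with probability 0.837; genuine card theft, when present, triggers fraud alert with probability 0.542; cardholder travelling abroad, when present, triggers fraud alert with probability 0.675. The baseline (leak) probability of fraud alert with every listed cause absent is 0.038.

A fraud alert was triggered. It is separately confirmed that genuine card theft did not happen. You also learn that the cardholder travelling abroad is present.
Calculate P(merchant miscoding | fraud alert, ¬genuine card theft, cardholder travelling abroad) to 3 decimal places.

P(merchant miscoding | fraud alert, ¬genuine card theft, cardholder travelling abroad) ≈ 0.158

Under noisy-OR, P(fraud alert | causes) = 1 − (1−0.038)·∏(1−qᵢ) over the active causes.
Weight on merchant miscoding=true, given the evidence: 0.949038×0.12 = 0.113885
Denominator P(fraud alert | ¬genuine card theft, cardholder travelling abroad): 0.68735×0.88 + 0.949038×0.12 = 0.718753
P(merchant miscoding | fraud alert, ¬genuine card theft, cardholder travelling abroad) = 0.113885/0.718753 ≈ 0.158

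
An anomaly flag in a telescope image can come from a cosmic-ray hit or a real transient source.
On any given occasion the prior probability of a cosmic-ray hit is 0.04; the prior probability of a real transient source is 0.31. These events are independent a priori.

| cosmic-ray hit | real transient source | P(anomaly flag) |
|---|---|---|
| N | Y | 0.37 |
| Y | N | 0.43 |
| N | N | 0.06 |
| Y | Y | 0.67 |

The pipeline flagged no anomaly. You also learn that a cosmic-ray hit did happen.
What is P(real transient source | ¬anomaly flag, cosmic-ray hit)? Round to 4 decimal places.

P(real transient source | ¬anomaly flag, cosmic-ray hit) ≈ 0.2064

By total probability over both values of real transient source:
  P(¬anomaly flag | cosmic-ray hit) = 0.57·0.69 + 0.33·0.31
        = 0.393300 + 0.102300 = 0.495600
The terms with real transient source present sum to 0.102300, so
  P(real transient source | ¬anomaly flag, cosmic-ray hit) = 0.102300 / 0.495600 ≈ 0.2064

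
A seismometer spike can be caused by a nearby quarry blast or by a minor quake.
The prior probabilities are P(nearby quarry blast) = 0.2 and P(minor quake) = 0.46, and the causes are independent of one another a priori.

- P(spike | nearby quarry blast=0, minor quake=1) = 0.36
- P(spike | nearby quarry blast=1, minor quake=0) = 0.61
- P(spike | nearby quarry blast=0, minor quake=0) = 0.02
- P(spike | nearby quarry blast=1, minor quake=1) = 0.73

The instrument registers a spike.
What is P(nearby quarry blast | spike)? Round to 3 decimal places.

P(spike) = 0.02*0.8*0.54 + 0.36*0.8*0.46 + 0.61*0.2*0.54 + 0.73*0.2*0.46 = 0.008640 + 0.132480 + 0.065880 + 0.067160 = 0.274160
The nearby quarry blast-present share is 0.065880 + 0.067160 = 0.133040.
Hence the posterior is 0.133040/0.274160 ≈ 0.485.

P(nearby quarry blast | spike) ≈ 0.485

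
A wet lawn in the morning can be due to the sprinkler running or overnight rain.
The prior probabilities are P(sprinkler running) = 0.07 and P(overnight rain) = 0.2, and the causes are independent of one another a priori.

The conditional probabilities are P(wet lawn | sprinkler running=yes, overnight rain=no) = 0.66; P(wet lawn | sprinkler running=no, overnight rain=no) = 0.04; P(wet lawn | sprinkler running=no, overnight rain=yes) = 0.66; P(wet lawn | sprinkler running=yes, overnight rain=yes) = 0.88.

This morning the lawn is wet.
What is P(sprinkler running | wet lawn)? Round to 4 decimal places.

For the numerator, keep only sprinkler running=true terms: 0.036960 + 0.012320 = 0.049280
Denominator P(wet lawn): 0.04×0.93×0.8 + 0.66×0.93×0.2 + 0.66×0.07×0.8 + 0.88×0.07×0.2 = 0.201800
Posterior = 0.049280 / 0.201800 ≈ 0.2442

P(sprinkler running | wet lawn) ≈ 0.2442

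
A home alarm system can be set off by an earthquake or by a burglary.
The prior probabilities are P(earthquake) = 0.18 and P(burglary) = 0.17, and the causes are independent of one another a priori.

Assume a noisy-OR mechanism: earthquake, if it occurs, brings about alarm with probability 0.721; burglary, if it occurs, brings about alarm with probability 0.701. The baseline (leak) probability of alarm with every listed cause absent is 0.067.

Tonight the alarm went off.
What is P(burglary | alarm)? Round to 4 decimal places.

Under noisy-OR, P(alarm | causes) = 1 − (1−0.067)·∏(1−qᵢ) over the active causes.
Numerator (weight on configurations with burglary): 0.100512 + 0.028218 = 0.128730
Denominator P(alarm): 0.067*0.82*0.83 + 0.721033*0.82*0.17 + 0.739693*0.18*0.83 + 0.922168*0.18*0.17 = 0.284840
P(burglary | alarm) = 0.128730/0.284840 ≈ 0.4519

P(burglary | alarm) ≈ 0.4519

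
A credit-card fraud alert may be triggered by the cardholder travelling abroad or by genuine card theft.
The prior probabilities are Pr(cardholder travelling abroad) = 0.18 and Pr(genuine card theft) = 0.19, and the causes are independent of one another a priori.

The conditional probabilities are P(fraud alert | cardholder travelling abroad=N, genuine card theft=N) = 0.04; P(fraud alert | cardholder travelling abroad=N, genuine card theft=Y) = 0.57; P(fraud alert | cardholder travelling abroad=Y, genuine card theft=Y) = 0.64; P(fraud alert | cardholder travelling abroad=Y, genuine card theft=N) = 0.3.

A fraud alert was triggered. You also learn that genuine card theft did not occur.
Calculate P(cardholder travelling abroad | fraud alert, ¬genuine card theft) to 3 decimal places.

P(cardholder travelling abroad | fraud alert, ¬genuine card theft) ≈ 0.622

P(fraud alert | ¬genuine card theft) = 0.04·0.82 + 0.3·0.18 = 0.032800 + 0.054000 = 0.086800
The cardholder travelling abroad-present share is 0.3·0.18 = 0.054000.
P(cardholder travelling abroad | fraud alert, ¬genuine card theft) = 0.054000 / 0.086800 ≈ 0.622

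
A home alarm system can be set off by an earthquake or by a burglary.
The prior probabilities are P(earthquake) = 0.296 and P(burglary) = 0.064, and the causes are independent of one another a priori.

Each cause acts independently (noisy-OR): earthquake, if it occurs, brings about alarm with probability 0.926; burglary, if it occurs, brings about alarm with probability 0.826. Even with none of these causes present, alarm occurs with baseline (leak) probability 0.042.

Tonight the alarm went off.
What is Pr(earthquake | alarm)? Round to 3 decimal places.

Under noisy-OR, P(alarm | causes) = 1 − (1−0.042)·∏(1−qᵢ) over the active causes.
For the numerator, keep only earthquake=true terms: 0.257415 + 0.018710 = 0.276125
Normalizer over all consistent configurations: 0.042·0.704·0.936 + 0.833308·0.704·0.064 + 0.929108·0.296·0.936 + 0.987665·0.296·0.064 = 0.341347
P(earthquake | alarm) = 0.276125/0.341347 ≈ 0.809

Pr(earthquake | alarm) ≈ 0.809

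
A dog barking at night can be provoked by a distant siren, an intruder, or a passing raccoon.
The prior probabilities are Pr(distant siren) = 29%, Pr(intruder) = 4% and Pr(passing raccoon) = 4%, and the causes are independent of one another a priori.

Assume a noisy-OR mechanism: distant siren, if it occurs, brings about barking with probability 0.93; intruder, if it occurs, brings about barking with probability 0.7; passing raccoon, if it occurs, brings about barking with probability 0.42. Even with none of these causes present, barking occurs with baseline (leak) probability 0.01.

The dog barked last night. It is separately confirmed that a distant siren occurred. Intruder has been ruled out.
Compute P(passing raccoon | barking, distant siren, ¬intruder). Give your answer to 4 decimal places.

Under noisy-OR, P(barking | causes) = 1 − (1−0.01)·∏(1−qᵢ) over the active causes.
Weight on passing raccoon=true, given the evidence: 0.959806*0.04 = 0.038392
The normalizing constant is 0.9307*0.96 + 0.959806*0.04 = 0.931864
P(passing raccoon | barking, distant siren, ¬intruder) = 0.038392/0.931864 ≈ 0.0412

P(passing raccoon | barking, distant siren, ¬intruder) ≈ 0.0412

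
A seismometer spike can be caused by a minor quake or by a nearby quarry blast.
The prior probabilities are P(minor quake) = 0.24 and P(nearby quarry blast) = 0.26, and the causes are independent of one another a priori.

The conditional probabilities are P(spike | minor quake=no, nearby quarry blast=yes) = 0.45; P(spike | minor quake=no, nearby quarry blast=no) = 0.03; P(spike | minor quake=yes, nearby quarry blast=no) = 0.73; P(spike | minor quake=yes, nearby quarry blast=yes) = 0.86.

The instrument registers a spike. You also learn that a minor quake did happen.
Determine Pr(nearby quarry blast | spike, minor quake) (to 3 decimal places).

Pr(nearby quarry blast | spike, minor quake) ≈ 0.293

Weight on nearby quarry blast=true, given the evidence: 0.86·0.26 = 0.223600
Normalizer over all consistent configurations: 0.73·0.74 + 0.86·0.26 = 0.763800
Posterior = 0.223600 / 0.763800 ≈ 0.293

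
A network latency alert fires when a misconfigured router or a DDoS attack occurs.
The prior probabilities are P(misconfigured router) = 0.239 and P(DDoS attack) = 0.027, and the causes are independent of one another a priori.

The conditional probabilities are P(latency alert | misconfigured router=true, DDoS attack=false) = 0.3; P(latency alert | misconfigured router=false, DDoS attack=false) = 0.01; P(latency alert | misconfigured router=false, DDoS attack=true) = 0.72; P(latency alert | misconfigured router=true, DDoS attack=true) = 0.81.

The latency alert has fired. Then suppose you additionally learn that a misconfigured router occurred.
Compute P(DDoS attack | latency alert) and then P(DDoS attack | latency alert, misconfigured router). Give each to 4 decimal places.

Numerator (weight on configurations with DDoS attack): 0.014794 + 0.005227 = 0.020021
Denominator P(latency alert): 0.01×0.761×0.973 + 0.72×0.761×0.027 + 0.3×0.239×0.973 + 0.81×0.239×0.027 = 0.097190
Posterior = 0.020021 / 0.097190 ≈ 0.2060

With the extra evidence:
For the numerator, keep only DDoS attack=true terms: 0.81×0.027 = 0.021870
Denominator P(latency alert | misconfigured router): 0.3×0.973 + 0.81×0.027 = 0.313770
Posterior = 0.021870 / 0.313770 ≈ 0.0697

P(DDoS attack | latency alert) ≈ 0.2060; P(DDoS attack | latency alert, misconfigured router) ≈ 0.0697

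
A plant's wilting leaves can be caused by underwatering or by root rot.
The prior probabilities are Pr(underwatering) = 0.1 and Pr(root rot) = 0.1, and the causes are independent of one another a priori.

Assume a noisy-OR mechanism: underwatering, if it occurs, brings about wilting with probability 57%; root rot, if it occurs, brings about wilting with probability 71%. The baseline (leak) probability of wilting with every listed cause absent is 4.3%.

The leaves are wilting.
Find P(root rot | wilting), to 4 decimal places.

P(root rot | wilting) ≈ 0.4568

Under noisy-OR, P(wilting | causes) = 1 − (1−0.043)·∏(1−qᵢ) over the active causes.
Sum P(wilting|·) weighted by the priors over the 4 (underwatering, root rot) configurations:
  P(wilting) = 0.043*0.9*0.9 + 0.72247*0.9*0.1 + 0.58849*0.1*0.9 + 0.880662*0.1*0.1
        = 0.034830 + 0.065022 + 0.052964 + 0.008807 = 0.161623
The terms with root rot present sum to 0.073829, so
  P(root rot | wilting) = 0.073829 / 0.161623 ≈ 0.4568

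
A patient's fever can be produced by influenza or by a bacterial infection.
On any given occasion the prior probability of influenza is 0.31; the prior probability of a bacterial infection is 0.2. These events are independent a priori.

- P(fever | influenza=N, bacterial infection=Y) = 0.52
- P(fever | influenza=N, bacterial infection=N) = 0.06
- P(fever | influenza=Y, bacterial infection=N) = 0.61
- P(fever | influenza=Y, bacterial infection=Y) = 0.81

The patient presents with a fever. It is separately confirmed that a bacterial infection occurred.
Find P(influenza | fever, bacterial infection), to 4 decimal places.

P(influenza | fever, bacterial infection) ≈ 0.4117

P(fever | bacterial infection) = 0.52*0.69 + 0.81*0.31 = 0.358800 + 0.251100 = 0.609900
Of this, 0.251100 comes from 0.81*0.31 (the influenza=true cases).
Hence the posterior is 0.251100/0.609900 ≈ 0.4117.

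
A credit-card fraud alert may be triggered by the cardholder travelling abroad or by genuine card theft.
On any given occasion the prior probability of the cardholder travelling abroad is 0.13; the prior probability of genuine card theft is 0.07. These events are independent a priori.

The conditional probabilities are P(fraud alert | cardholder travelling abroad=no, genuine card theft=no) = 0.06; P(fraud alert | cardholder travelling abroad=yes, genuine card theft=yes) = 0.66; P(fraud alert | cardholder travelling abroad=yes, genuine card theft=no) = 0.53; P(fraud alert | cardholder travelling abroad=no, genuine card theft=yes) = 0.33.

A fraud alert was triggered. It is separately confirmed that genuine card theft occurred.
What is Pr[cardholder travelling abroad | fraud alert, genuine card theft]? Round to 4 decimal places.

Enumerate both values of cardholder travelling abroad and weight by the priors:
  P(fraud alert | genuine card theft) = 0.33×0.87 + 0.66×0.13
        = 0.287100 + 0.085800 = 0.372900
The terms with cardholder travelling abroad present sum to 0.085800, so
  P(cardholder travelling abroad | fraud alert, genuine card theft) = 0.085800 / 0.372900 ≈ 0.2301

Pr[cardholder travelling abroad | fraud alert, genuine card theft] ≈ 0.2301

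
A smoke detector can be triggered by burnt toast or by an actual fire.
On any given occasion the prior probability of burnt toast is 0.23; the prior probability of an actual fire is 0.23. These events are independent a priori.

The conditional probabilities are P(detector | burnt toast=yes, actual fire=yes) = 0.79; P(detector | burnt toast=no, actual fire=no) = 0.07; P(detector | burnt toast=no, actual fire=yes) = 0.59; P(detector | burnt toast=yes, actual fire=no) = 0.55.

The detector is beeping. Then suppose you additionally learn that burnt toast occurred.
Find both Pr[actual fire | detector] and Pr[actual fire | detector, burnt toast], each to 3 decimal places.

Pr[actual fire | detector] ≈ 0.513; Pr[actual fire | detector, burnt toast] ≈ 0.300

P(detector) = 0.07*0.77*0.77 + 0.59*0.77*0.23 + 0.55*0.23*0.77 + 0.79*0.23*0.23 = 0.041503 + 0.104489 + 0.097405 + 0.041791 = 0.285188
Of this, 0.146280 comes from 0.104489 + 0.041791 (the actual fire=true cases).
P(actual fire | detector) = 0.146280 / 0.285188 ≈ 0.513

Now also conditioning on burnt toast=true:
P(detector | burnt toast) = 0.55×0.77 + 0.79×0.23 = 0.423500 + 0.181700 = 0.605200
Of this, 0.181700 comes from 0.79×0.23 (the actual fire=true cases).
Hence the posterior is 0.181700/0.605200 ≈ 0.300.
— burnt toast explains away the evidence for actual fire.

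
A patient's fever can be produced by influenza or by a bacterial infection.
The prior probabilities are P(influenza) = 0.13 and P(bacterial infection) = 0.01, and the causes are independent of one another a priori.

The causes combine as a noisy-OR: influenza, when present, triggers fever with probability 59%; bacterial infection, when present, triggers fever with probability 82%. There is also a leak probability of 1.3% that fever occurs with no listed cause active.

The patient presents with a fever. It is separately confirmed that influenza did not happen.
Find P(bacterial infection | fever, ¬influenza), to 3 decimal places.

Under noisy-OR, P(fever | causes) = 1 − (1−0.013)·∏(1−qᵢ) over the active causes.
P(fever | ¬influenza) = 0.013*0.99 + 0.82234*0.01 = 0.012870 + 0.008223 = 0.021093
The bacterial infection-present share is 0.82234*0.01 = 0.008223.
So P(bacterial infection | fever, ¬influenza) = 0.008223/0.021093 ≈ 0.390.

P(bacterial infection | fever, ¬influenza) ≈ 0.390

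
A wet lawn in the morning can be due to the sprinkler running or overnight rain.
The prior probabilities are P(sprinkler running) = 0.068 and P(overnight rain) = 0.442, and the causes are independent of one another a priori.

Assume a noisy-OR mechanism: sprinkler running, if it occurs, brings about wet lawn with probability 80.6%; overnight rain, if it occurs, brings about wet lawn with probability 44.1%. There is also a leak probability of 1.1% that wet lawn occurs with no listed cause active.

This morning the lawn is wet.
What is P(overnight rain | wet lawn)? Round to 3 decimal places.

P(overnight rain | wet lawn) ≈ 0.853

Under noisy-OR, P(wet lawn | causes) = 1 − (1−0.011)·∏(1−qᵢ) over the active causes.
For the numerator, keep only overnight rain=true terms: 0.184200 + 0.026832 = 0.211032
Denominator P(wet lawn): 0.011*0.932*0.558 + 0.447149*0.932*0.442 + 0.808134*0.068*0.558 + 0.892747*0.068*0.442 = 0.247417
Posterior = 0.211032 / 0.247417 ≈ 0.853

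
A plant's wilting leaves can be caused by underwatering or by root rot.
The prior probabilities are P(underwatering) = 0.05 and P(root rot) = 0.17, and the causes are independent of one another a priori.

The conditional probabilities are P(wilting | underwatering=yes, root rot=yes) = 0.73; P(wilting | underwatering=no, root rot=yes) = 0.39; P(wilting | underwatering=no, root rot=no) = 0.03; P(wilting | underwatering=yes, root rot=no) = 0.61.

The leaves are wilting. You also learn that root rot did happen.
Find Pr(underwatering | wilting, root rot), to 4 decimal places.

Pr(underwatering | wilting, root rot) ≈ 0.0897

Enumerate both values of underwatering and weight by the priors:
  P(wilting | root rot) = 0.39×0.95 + 0.73×0.05
        = 0.370500 + 0.036500 = 0.407000
Keeping only the underwatering-present terms gives 0.036500, so
  P(underwatering | wilting, root rot) = 0.036500 / 0.407000 ≈ 0.0897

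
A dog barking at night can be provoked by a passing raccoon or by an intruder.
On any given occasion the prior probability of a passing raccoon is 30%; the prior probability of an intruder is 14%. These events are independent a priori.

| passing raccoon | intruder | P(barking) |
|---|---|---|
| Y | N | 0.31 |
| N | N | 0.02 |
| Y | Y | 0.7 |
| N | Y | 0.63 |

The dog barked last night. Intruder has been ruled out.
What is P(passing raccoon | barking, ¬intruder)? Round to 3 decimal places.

P(passing raccoon | barking, ¬intruder) ≈ 0.869

Numerator (weight on configurations with passing raccoon): 0.31*0.3 = 0.093000
The normalizing constant is 0.02*0.7 + 0.31*0.3 = 0.107000
P(passing raccoon | barking, ¬intruder) = 0.093000/0.107000 ≈ 0.869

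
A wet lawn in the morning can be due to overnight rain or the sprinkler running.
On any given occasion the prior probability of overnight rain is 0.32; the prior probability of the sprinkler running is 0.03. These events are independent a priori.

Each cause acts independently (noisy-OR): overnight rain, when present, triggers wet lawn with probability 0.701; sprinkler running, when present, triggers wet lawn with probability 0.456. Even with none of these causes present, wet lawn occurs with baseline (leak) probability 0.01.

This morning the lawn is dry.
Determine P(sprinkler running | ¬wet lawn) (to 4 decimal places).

Under noisy-OR, P(wet lawn | causes) = 1 − (1−0.01)·∏(1−qᵢ) over the active causes.
P(¬wet lawn) = 0.99×0.68×0.97 + 0.53856×0.68×0.03 + 0.29601×0.32×0.97 + 0.161029×0.32×0.03 = 0.653004 + 0.010987 + 0.091882 + 0.001546 = 0.757419
The sprinkler running-present share is 0.010987 + 0.001546 = 0.012533.
So P(sprinkler running | ¬wet lawn) = 0.012533/0.757419 ≈ 0.0165.

P(sprinkler running | ¬wet lawn) ≈ 0.0165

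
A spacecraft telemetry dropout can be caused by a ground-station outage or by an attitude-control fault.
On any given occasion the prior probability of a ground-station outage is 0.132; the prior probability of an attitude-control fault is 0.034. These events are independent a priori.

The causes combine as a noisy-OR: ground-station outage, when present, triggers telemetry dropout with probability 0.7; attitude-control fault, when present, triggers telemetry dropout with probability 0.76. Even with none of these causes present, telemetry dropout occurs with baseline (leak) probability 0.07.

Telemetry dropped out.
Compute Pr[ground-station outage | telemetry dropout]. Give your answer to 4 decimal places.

Pr[ground-station outage | telemetry dropout] ≈ 0.5408

Under noisy-OR, P(telemetry dropout | causes) = 1 − (1−0.07)·∏(1−qᵢ) over the active causes.
P(telemetry dropout) = 0.07×0.868×0.966 + 0.7768×0.868×0.034 + 0.721×0.132×0.966 + 0.93304×0.132×0.034 = 0.058694 + 0.022925 + 0.091936 + 0.004187 = 0.177742
Restricting to configurations with ground-station outage present: 0.091936 + 0.004187 = 0.096123.
P(ground-station outage | telemetry dropout) = 0.096123 / 0.177742 ≈ 0.5408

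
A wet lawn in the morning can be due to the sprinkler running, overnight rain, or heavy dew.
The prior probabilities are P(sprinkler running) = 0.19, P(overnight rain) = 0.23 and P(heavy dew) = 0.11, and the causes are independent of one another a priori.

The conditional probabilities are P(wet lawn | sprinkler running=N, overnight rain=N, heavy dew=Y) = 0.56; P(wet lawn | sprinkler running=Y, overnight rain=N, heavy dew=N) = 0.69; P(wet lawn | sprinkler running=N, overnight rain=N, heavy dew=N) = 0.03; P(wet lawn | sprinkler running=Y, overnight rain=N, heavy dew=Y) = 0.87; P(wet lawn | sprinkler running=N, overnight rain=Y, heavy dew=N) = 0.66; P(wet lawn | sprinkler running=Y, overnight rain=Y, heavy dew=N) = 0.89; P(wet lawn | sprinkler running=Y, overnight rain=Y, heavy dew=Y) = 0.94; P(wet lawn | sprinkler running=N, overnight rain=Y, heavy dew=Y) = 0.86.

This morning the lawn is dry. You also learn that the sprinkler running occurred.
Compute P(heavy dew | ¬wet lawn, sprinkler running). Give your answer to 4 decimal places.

P(heavy dew | ¬wet lawn, sprinkler running) ≈ 0.0506

Weight on heavy dew=true, given the evidence: 0.011011 + 0.001518 = 0.012529
Denominator P(¬wet lawn | sprinkler running): 0.31·0.77·0.89 + 0.13·0.77·0.11 + 0.11·0.23·0.89 + 0.06·0.23·0.11 = 0.247489
Posterior = 0.012529 / 0.247489 ≈ 0.0506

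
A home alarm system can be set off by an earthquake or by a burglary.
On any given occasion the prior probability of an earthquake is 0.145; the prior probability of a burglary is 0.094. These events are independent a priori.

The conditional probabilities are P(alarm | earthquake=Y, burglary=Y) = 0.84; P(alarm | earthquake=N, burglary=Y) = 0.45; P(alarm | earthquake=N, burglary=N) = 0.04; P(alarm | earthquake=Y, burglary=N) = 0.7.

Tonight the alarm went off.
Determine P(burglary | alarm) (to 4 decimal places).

Numerator (weight on configurations with burglary): 0.036166 + 0.011449 = 0.047615
Normalizer over all consistent configurations: 0.04×0.855×0.906 + 0.45×0.855×0.094 + 0.7×0.145×0.906 + 0.84×0.145×0.094 = 0.170559
Posterior = 0.047615 / 0.170559 ≈ 0.2792

P(burglary | alarm) ≈ 0.2792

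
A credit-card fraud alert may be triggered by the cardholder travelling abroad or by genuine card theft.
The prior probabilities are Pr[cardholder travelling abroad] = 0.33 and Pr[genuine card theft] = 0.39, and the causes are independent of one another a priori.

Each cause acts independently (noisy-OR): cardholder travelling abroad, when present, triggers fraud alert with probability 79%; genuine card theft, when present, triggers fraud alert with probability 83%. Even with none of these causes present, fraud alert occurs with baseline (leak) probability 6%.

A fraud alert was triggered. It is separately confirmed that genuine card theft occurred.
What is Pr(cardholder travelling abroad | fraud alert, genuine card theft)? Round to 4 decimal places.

Pr(cardholder travelling abroad | fraud alert, genuine card theft) ≈ 0.3617

Under noisy-OR, P(fraud alert | causes) = 1 − (1−0.06)·∏(1−qᵢ) over the active causes.
Weight on cardholder travelling abroad=true, given the evidence: 0.966442*0.33 = 0.318926
The normalizing constant is 0.8402*0.67 + 0.966442*0.33 = 0.881860
Posterior = 0.318926 / 0.881860 ≈ 0.3617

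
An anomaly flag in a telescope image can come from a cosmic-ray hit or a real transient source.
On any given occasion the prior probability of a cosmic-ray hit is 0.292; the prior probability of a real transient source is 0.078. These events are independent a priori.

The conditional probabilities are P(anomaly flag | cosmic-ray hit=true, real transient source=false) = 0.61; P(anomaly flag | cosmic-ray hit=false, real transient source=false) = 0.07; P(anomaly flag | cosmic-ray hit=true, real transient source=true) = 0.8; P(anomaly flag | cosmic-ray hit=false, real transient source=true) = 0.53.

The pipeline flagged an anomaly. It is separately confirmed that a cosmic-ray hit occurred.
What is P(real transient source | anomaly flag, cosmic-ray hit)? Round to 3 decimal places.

P(real transient source | anomaly flag, cosmic-ray hit) ≈ 0.100

Numerator (weight on configurations with real transient source): 0.8·0.078 = 0.062400
Normalizer over all consistent configurations: 0.61·0.922 + 0.8·0.078 = 0.624820
P(real transient source | anomaly flag, cosmic-ray hit) = 0.062400/0.624820 ≈ 0.100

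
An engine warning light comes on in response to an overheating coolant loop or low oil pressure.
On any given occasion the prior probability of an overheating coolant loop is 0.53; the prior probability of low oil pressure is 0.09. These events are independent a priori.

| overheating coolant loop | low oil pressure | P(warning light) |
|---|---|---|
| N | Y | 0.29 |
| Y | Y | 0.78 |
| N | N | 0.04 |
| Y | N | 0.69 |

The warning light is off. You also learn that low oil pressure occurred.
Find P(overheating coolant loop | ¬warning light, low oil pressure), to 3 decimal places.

For the numerator, keep only overheating coolant loop=true terms: 0.22*0.53 = 0.116600
Denominator P(¬warning light | low oil pressure): 0.71*0.47 + 0.22*0.53 = 0.450300
Posterior = 0.116600 / 0.450300 ≈ 0.259

P(overheating coolant loop | ¬warning light, low oil pressure) ≈ 0.259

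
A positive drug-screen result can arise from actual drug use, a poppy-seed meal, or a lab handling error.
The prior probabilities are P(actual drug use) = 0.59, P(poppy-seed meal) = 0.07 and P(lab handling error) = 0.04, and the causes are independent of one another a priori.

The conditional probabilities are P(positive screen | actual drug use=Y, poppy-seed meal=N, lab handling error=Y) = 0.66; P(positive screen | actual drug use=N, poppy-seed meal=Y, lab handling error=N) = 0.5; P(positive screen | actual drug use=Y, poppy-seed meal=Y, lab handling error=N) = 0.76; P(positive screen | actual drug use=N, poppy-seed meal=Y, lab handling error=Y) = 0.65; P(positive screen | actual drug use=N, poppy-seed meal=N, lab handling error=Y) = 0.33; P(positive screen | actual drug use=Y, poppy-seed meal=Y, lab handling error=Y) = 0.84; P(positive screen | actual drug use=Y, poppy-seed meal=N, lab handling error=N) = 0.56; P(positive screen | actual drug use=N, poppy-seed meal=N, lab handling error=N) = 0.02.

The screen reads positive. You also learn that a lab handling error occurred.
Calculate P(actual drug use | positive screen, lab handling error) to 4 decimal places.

P(actual drug use | positive screen, lab handling error) ≈ 0.7331

By total probability over the 4 (actual drug use, poppy-seed meal) configurations:
  P(positive screen | lab handling error) = 0.33·0.41·0.93 + 0.65·0.41·0.07 + 0.66·0.59·0.93 + 0.84·0.59·0.07
        = 0.125829 + 0.018655 + 0.362142 + 0.034692 = 0.541318
Keeping only the actual drug use-present terms gives 0.396834, so
  P(actual drug use | positive screen, lab handling error) = 0.396834 / 0.541318 ≈ 0.7331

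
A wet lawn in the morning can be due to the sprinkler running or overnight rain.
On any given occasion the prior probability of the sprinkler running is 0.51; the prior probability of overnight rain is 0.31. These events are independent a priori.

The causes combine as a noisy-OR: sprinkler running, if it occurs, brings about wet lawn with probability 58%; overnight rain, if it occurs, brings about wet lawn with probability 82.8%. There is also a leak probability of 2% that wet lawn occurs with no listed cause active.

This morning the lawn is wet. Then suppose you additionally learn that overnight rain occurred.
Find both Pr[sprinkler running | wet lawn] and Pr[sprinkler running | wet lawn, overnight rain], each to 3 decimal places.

Pr[sprinkler running | wet lawn] ≈ 0.727; Pr[sprinkler running | wet lawn, overnight rain] ≈ 0.538

Under noisy-OR, P(wet lawn | causes) = 1 − (1−0.02)·∏(1−qᵢ) over the active causes.
Numerator (weight on configurations with sprinkler running): 0.207058 + 0.146907 = 0.353965
Denominator P(wet lawn): 0.02·0.49·0.69 + 0.83144·0.49·0.31 + 0.5884·0.51·0.69 + 0.929205·0.51·0.31 = 0.487023
Posterior = 0.353965 / 0.487023 ≈ 0.727

Now condition on the additional information:
P(wet lawn | overnight rain) = 0.83144*0.49 + 0.929205*0.51 = 0.407406 + 0.473895 = 0.881301
Of this, 0.473895 comes from 0.929205*0.51 (the sprinkler running=true cases).
Hence the posterior is 0.473895/0.881301 ≈ 0.538.
— overnight rain explains away the evidence for sprinkler running.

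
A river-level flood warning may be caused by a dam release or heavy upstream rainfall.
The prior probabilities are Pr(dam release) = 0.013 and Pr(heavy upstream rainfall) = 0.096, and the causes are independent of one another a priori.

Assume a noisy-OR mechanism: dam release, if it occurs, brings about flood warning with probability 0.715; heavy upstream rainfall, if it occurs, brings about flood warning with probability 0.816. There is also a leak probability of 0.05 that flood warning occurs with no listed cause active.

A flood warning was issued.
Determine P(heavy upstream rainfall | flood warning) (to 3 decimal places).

Under noisy-OR, P(flood warning | causes) = 1 − (1−0.05)·∏(1−qᵢ) over the active causes.
By total probability over the 4 (dam release, heavy upstream rainfall) configurations:
  P(flood warning) = 0.05·0.987·0.904 + 0.8252·0.987·0.096 + 0.72925·0.013·0.904 + 0.950182·0.013·0.096
        = 0.044612 + 0.078189 + 0.008570 + 0.001186 = 0.132557
Keeping only the heavy upstream rainfall-present terms gives 0.079375, so
  P(heavy upstream rainfall | flood warning) = 0.079375 / 0.132557 ≈ 0.599

P(heavy upstream rainfall | flood warning) ≈ 0.599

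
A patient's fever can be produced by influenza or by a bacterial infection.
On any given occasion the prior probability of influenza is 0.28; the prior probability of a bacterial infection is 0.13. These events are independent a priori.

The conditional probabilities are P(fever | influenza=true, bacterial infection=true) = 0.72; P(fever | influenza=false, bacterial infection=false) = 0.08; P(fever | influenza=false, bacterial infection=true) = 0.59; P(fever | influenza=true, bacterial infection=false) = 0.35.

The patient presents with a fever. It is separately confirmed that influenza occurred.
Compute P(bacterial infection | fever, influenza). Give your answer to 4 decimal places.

P(fever | influenza) = 0.35×0.87 + 0.72×0.13 = 0.304500 + 0.093600 = 0.398100
Restricting to configurations with bacterial infection present: 0.72×0.13 = 0.093600.
So P(bacterial infection | fever, influenza) = 0.093600/0.398100 ≈ 0.2351.

P(bacterial infection | fever, influenza) ≈ 0.2351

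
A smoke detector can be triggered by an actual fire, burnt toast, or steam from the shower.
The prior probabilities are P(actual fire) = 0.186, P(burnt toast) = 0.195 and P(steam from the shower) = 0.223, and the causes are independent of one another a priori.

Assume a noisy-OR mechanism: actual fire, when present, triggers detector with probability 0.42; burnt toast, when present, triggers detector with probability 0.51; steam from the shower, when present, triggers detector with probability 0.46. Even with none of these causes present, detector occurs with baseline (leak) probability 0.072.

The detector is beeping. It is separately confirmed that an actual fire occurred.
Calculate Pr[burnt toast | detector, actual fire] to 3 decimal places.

Under noisy-OR, P(detector | causes) = 1 − (1−0.072)·∏(1−qᵢ) over the active causes.
By total probability over the 4 (burnt toast, steam from the shower) configurations:
  P(detector | actual fire) = 0.46176·0.805·0.777 + 0.70935·0.805·0.223 + 0.736262·0.195·0.777 + 0.857582·0.195·0.223
        = 0.288824 + 0.127339 + 0.111555 + 0.037292 = 0.565010
Keeping only the burnt toast-present terms gives 0.148847, so
  P(burnt toast | detector, actual fire) = 0.148847 / 0.565010 ≈ 0.263

Pr[burnt toast | detector, actual fire] ≈ 0.263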